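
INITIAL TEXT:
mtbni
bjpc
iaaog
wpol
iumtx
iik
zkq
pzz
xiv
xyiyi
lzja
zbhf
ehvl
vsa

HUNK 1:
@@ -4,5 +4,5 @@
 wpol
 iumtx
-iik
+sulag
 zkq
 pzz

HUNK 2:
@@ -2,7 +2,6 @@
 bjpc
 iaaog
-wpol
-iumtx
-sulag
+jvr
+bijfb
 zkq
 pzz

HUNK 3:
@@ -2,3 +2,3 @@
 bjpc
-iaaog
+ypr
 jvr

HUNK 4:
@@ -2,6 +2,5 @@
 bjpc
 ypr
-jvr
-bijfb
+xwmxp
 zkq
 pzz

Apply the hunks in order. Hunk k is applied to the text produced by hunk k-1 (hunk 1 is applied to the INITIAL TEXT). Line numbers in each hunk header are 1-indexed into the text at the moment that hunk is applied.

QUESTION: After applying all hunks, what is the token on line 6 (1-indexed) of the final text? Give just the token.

Hunk 1: at line 4 remove [iik] add [sulag] -> 14 lines: mtbni bjpc iaaog wpol iumtx sulag zkq pzz xiv xyiyi lzja zbhf ehvl vsa
Hunk 2: at line 2 remove [wpol,iumtx,sulag] add [jvr,bijfb] -> 13 lines: mtbni bjpc iaaog jvr bijfb zkq pzz xiv xyiyi lzja zbhf ehvl vsa
Hunk 3: at line 2 remove [iaaog] add [ypr] -> 13 lines: mtbni bjpc ypr jvr bijfb zkq pzz xiv xyiyi lzja zbhf ehvl vsa
Hunk 4: at line 2 remove [jvr,bijfb] add [xwmxp] -> 12 lines: mtbni bjpc ypr xwmxp zkq pzz xiv xyiyi lzja zbhf ehvl vsa
Final line 6: pzz

Answer: pzz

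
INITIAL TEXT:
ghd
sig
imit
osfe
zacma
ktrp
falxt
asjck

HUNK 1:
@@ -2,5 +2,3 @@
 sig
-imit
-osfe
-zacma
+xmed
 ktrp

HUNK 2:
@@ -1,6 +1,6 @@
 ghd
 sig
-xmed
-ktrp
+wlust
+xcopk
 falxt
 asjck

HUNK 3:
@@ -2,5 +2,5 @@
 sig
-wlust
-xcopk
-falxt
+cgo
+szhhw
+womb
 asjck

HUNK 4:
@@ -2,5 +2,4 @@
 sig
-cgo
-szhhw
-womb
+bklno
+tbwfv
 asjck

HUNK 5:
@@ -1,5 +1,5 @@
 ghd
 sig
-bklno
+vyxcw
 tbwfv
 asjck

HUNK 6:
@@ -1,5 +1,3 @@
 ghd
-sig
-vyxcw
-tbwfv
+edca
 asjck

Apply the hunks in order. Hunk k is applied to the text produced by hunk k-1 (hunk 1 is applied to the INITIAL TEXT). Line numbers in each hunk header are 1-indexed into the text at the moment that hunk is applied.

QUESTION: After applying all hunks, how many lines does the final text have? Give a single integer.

Hunk 1: at line 2 remove [imit,osfe,zacma] add [xmed] -> 6 lines: ghd sig xmed ktrp falxt asjck
Hunk 2: at line 1 remove [xmed,ktrp] add [wlust,xcopk] -> 6 lines: ghd sig wlust xcopk falxt asjck
Hunk 3: at line 2 remove [wlust,xcopk,falxt] add [cgo,szhhw,womb] -> 6 lines: ghd sig cgo szhhw womb asjck
Hunk 4: at line 2 remove [cgo,szhhw,womb] add [bklno,tbwfv] -> 5 lines: ghd sig bklno tbwfv asjck
Hunk 5: at line 1 remove [bklno] add [vyxcw] -> 5 lines: ghd sig vyxcw tbwfv asjck
Hunk 6: at line 1 remove [sig,vyxcw,tbwfv] add [edca] -> 3 lines: ghd edca asjck
Final line count: 3

Answer: 3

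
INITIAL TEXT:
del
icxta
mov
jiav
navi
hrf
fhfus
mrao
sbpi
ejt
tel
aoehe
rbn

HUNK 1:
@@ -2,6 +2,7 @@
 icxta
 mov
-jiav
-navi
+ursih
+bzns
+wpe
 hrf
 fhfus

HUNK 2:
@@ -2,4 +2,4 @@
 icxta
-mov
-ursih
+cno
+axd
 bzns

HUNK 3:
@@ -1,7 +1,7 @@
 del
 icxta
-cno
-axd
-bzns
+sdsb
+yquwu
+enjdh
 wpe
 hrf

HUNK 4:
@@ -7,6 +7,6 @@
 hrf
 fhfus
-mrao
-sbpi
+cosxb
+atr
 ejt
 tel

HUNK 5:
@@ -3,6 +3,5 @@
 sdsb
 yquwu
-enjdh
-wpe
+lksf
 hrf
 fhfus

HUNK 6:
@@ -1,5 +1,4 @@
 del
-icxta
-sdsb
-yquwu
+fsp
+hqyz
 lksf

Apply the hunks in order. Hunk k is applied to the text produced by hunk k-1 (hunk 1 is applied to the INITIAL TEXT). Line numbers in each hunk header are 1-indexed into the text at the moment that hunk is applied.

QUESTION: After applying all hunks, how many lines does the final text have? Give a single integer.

Answer: 12

Derivation:
Hunk 1: at line 2 remove [jiav,navi] add [ursih,bzns,wpe] -> 14 lines: del icxta mov ursih bzns wpe hrf fhfus mrao sbpi ejt tel aoehe rbn
Hunk 2: at line 2 remove [mov,ursih] add [cno,axd] -> 14 lines: del icxta cno axd bzns wpe hrf fhfus mrao sbpi ejt tel aoehe rbn
Hunk 3: at line 1 remove [cno,axd,bzns] add [sdsb,yquwu,enjdh] -> 14 lines: del icxta sdsb yquwu enjdh wpe hrf fhfus mrao sbpi ejt tel aoehe rbn
Hunk 4: at line 7 remove [mrao,sbpi] add [cosxb,atr] -> 14 lines: del icxta sdsb yquwu enjdh wpe hrf fhfus cosxb atr ejt tel aoehe rbn
Hunk 5: at line 3 remove [enjdh,wpe] add [lksf] -> 13 lines: del icxta sdsb yquwu lksf hrf fhfus cosxb atr ejt tel aoehe rbn
Hunk 6: at line 1 remove [icxta,sdsb,yquwu] add [fsp,hqyz] -> 12 lines: del fsp hqyz lksf hrf fhfus cosxb atr ejt tel aoehe rbn
Final line count: 12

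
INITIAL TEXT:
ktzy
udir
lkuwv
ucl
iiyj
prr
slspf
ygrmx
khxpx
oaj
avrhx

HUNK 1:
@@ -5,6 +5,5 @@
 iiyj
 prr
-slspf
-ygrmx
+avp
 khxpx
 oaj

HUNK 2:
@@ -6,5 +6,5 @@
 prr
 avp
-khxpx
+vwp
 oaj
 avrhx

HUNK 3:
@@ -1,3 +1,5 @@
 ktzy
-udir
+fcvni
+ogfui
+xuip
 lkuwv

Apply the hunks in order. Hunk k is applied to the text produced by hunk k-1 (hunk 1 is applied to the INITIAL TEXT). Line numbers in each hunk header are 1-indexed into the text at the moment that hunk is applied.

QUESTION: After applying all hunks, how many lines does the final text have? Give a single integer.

Hunk 1: at line 5 remove [slspf,ygrmx] add [avp] -> 10 lines: ktzy udir lkuwv ucl iiyj prr avp khxpx oaj avrhx
Hunk 2: at line 6 remove [khxpx] add [vwp] -> 10 lines: ktzy udir lkuwv ucl iiyj prr avp vwp oaj avrhx
Hunk 3: at line 1 remove [udir] add [fcvni,ogfui,xuip] -> 12 lines: ktzy fcvni ogfui xuip lkuwv ucl iiyj prr avp vwp oaj avrhx
Final line count: 12

Answer: 12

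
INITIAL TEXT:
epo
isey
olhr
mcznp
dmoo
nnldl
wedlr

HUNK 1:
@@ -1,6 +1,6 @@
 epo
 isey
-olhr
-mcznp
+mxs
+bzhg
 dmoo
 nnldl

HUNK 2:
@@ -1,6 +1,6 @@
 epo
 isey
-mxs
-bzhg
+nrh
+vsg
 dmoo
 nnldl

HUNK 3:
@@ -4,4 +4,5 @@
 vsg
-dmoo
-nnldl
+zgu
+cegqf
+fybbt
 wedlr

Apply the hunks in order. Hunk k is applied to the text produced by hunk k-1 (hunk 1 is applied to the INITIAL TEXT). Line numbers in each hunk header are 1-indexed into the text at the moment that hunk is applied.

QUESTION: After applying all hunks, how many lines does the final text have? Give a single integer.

Hunk 1: at line 1 remove [olhr,mcznp] add [mxs,bzhg] -> 7 lines: epo isey mxs bzhg dmoo nnldl wedlr
Hunk 2: at line 1 remove [mxs,bzhg] add [nrh,vsg] -> 7 lines: epo isey nrh vsg dmoo nnldl wedlr
Hunk 3: at line 4 remove [dmoo,nnldl] add [zgu,cegqf,fybbt] -> 8 lines: epo isey nrh vsg zgu cegqf fybbt wedlr
Final line count: 8

Answer: 8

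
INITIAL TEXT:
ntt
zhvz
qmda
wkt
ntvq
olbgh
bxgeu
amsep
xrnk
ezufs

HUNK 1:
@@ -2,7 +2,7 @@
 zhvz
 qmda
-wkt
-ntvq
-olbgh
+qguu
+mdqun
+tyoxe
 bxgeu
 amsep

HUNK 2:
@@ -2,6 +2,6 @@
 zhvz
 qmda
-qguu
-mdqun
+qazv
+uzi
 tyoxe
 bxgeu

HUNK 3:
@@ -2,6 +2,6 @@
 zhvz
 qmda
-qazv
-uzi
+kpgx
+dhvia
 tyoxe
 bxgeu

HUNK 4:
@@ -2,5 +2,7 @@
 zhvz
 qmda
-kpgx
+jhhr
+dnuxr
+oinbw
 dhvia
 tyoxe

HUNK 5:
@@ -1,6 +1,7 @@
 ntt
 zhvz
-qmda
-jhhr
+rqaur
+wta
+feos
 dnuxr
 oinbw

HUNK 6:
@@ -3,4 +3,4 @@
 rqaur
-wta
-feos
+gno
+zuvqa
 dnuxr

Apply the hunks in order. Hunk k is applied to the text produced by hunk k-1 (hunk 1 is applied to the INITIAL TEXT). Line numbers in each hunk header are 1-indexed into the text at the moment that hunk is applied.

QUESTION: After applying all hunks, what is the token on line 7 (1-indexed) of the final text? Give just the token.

Hunk 1: at line 2 remove [wkt,ntvq,olbgh] add [qguu,mdqun,tyoxe] -> 10 lines: ntt zhvz qmda qguu mdqun tyoxe bxgeu amsep xrnk ezufs
Hunk 2: at line 2 remove [qguu,mdqun] add [qazv,uzi] -> 10 lines: ntt zhvz qmda qazv uzi tyoxe bxgeu amsep xrnk ezufs
Hunk 3: at line 2 remove [qazv,uzi] add [kpgx,dhvia] -> 10 lines: ntt zhvz qmda kpgx dhvia tyoxe bxgeu amsep xrnk ezufs
Hunk 4: at line 2 remove [kpgx] add [jhhr,dnuxr,oinbw] -> 12 lines: ntt zhvz qmda jhhr dnuxr oinbw dhvia tyoxe bxgeu amsep xrnk ezufs
Hunk 5: at line 1 remove [qmda,jhhr] add [rqaur,wta,feos] -> 13 lines: ntt zhvz rqaur wta feos dnuxr oinbw dhvia tyoxe bxgeu amsep xrnk ezufs
Hunk 6: at line 3 remove [wta,feos] add [gno,zuvqa] -> 13 lines: ntt zhvz rqaur gno zuvqa dnuxr oinbw dhvia tyoxe bxgeu amsep xrnk ezufs
Final line 7: oinbw

Answer: oinbw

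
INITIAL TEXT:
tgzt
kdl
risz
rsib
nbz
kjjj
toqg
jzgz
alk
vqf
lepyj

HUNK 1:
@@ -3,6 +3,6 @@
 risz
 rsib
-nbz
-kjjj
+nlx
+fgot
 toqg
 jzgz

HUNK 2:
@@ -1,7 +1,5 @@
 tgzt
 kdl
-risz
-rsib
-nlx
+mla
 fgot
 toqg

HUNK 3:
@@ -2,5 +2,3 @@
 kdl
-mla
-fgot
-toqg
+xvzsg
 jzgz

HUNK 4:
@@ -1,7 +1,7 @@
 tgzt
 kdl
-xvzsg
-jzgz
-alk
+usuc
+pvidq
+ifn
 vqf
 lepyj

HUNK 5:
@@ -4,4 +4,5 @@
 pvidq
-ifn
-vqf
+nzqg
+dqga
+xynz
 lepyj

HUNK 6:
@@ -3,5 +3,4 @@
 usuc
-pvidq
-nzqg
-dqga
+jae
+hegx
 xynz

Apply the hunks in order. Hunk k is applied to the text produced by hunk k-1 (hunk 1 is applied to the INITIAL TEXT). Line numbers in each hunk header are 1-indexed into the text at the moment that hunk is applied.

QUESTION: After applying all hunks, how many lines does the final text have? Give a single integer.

Answer: 7

Derivation:
Hunk 1: at line 3 remove [nbz,kjjj] add [nlx,fgot] -> 11 lines: tgzt kdl risz rsib nlx fgot toqg jzgz alk vqf lepyj
Hunk 2: at line 1 remove [risz,rsib,nlx] add [mla] -> 9 lines: tgzt kdl mla fgot toqg jzgz alk vqf lepyj
Hunk 3: at line 2 remove [mla,fgot,toqg] add [xvzsg] -> 7 lines: tgzt kdl xvzsg jzgz alk vqf lepyj
Hunk 4: at line 1 remove [xvzsg,jzgz,alk] add [usuc,pvidq,ifn] -> 7 lines: tgzt kdl usuc pvidq ifn vqf lepyj
Hunk 5: at line 4 remove [ifn,vqf] add [nzqg,dqga,xynz] -> 8 lines: tgzt kdl usuc pvidq nzqg dqga xynz lepyj
Hunk 6: at line 3 remove [pvidq,nzqg,dqga] add [jae,hegx] -> 7 lines: tgzt kdl usuc jae hegx xynz lepyj
Final line count: 7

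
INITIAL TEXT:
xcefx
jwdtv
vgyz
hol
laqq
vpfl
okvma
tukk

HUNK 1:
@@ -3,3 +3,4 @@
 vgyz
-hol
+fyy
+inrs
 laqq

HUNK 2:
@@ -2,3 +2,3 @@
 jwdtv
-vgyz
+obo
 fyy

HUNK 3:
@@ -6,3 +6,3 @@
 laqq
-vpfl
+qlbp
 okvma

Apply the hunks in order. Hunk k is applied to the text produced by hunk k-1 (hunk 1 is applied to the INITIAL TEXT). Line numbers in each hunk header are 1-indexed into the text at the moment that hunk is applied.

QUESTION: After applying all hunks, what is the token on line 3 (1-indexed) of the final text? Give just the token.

Hunk 1: at line 3 remove [hol] add [fyy,inrs] -> 9 lines: xcefx jwdtv vgyz fyy inrs laqq vpfl okvma tukk
Hunk 2: at line 2 remove [vgyz] add [obo] -> 9 lines: xcefx jwdtv obo fyy inrs laqq vpfl okvma tukk
Hunk 3: at line 6 remove [vpfl] add [qlbp] -> 9 lines: xcefx jwdtv obo fyy inrs laqq qlbp okvma tukk
Final line 3: obo

Answer: obo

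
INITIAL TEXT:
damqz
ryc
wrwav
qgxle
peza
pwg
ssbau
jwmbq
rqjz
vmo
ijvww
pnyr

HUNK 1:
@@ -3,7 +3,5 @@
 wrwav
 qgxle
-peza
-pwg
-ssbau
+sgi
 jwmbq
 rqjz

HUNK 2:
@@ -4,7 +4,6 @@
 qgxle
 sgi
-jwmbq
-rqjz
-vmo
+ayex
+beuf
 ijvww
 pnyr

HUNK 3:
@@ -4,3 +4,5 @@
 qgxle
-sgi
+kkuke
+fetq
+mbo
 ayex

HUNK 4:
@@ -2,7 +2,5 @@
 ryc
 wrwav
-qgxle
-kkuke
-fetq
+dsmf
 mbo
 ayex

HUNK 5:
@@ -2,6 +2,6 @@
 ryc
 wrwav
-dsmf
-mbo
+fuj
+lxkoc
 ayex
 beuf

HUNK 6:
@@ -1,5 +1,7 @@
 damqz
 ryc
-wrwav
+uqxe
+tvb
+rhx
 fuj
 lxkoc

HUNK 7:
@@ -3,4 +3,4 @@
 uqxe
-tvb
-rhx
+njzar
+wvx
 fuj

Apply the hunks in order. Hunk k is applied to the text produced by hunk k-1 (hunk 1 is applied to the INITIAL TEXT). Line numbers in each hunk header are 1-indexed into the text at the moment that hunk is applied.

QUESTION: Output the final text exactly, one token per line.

Hunk 1: at line 3 remove [peza,pwg,ssbau] add [sgi] -> 10 lines: damqz ryc wrwav qgxle sgi jwmbq rqjz vmo ijvww pnyr
Hunk 2: at line 4 remove [jwmbq,rqjz,vmo] add [ayex,beuf] -> 9 lines: damqz ryc wrwav qgxle sgi ayex beuf ijvww pnyr
Hunk 3: at line 4 remove [sgi] add [kkuke,fetq,mbo] -> 11 lines: damqz ryc wrwav qgxle kkuke fetq mbo ayex beuf ijvww pnyr
Hunk 4: at line 2 remove [qgxle,kkuke,fetq] add [dsmf] -> 9 lines: damqz ryc wrwav dsmf mbo ayex beuf ijvww pnyr
Hunk 5: at line 2 remove [dsmf,mbo] add [fuj,lxkoc] -> 9 lines: damqz ryc wrwav fuj lxkoc ayex beuf ijvww pnyr
Hunk 6: at line 1 remove [wrwav] add [uqxe,tvb,rhx] -> 11 lines: damqz ryc uqxe tvb rhx fuj lxkoc ayex beuf ijvww pnyr
Hunk 7: at line 3 remove [tvb,rhx] add [njzar,wvx] -> 11 lines: damqz ryc uqxe njzar wvx fuj lxkoc ayex beuf ijvww pnyr

Answer: damqz
ryc
uqxe
njzar
wvx
fuj
lxkoc
ayex
beuf
ijvww
pnyr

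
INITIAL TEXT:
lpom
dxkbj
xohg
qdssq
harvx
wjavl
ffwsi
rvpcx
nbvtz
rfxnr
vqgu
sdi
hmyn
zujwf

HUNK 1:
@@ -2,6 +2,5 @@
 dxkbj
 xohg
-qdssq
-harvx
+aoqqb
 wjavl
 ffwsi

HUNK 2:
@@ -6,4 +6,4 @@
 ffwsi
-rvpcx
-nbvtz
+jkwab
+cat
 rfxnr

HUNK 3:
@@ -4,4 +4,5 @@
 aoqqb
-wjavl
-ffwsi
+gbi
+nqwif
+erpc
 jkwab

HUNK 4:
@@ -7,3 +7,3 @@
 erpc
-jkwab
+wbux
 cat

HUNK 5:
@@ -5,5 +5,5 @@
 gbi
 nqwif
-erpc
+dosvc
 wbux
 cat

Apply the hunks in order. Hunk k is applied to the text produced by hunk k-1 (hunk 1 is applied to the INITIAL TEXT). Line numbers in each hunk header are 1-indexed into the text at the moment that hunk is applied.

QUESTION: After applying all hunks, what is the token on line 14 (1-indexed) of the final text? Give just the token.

Hunk 1: at line 2 remove [qdssq,harvx] add [aoqqb] -> 13 lines: lpom dxkbj xohg aoqqb wjavl ffwsi rvpcx nbvtz rfxnr vqgu sdi hmyn zujwf
Hunk 2: at line 6 remove [rvpcx,nbvtz] add [jkwab,cat] -> 13 lines: lpom dxkbj xohg aoqqb wjavl ffwsi jkwab cat rfxnr vqgu sdi hmyn zujwf
Hunk 3: at line 4 remove [wjavl,ffwsi] add [gbi,nqwif,erpc] -> 14 lines: lpom dxkbj xohg aoqqb gbi nqwif erpc jkwab cat rfxnr vqgu sdi hmyn zujwf
Hunk 4: at line 7 remove [jkwab] add [wbux] -> 14 lines: lpom dxkbj xohg aoqqb gbi nqwif erpc wbux cat rfxnr vqgu sdi hmyn zujwf
Hunk 5: at line 5 remove [erpc] add [dosvc] -> 14 lines: lpom dxkbj xohg aoqqb gbi nqwif dosvc wbux cat rfxnr vqgu sdi hmyn zujwf
Final line 14: zujwf

Answer: zujwf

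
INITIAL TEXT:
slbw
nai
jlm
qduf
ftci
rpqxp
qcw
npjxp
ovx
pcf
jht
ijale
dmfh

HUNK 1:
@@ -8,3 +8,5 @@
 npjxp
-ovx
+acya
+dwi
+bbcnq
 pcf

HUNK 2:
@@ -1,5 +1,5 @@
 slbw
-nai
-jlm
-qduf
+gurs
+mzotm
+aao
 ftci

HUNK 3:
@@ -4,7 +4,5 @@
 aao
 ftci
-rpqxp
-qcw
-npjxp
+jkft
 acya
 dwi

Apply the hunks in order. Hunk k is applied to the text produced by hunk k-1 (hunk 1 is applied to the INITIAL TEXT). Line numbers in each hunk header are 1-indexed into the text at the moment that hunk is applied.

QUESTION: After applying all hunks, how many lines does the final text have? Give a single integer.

Hunk 1: at line 8 remove [ovx] add [acya,dwi,bbcnq] -> 15 lines: slbw nai jlm qduf ftci rpqxp qcw npjxp acya dwi bbcnq pcf jht ijale dmfh
Hunk 2: at line 1 remove [nai,jlm,qduf] add [gurs,mzotm,aao] -> 15 lines: slbw gurs mzotm aao ftci rpqxp qcw npjxp acya dwi bbcnq pcf jht ijale dmfh
Hunk 3: at line 4 remove [rpqxp,qcw,npjxp] add [jkft] -> 13 lines: slbw gurs mzotm aao ftci jkft acya dwi bbcnq pcf jht ijale dmfh
Final line count: 13

Answer: 13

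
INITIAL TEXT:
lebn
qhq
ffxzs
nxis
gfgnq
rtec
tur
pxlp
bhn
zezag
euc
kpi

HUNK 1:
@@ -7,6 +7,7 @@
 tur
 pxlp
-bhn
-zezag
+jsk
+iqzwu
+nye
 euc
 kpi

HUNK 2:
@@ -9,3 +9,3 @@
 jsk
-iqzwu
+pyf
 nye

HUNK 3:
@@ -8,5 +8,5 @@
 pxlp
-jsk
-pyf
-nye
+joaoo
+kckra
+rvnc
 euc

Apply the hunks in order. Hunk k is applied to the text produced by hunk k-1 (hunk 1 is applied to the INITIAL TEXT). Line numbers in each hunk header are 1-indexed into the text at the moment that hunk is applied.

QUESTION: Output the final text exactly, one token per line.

Hunk 1: at line 7 remove [bhn,zezag] add [jsk,iqzwu,nye] -> 13 lines: lebn qhq ffxzs nxis gfgnq rtec tur pxlp jsk iqzwu nye euc kpi
Hunk 2: at line 9 remove [iqzwu] add [pyf] -> 13 lines: lebn qhq ffxzs nxis gfgnq rtec tur pxlp jsk pyf nye euc kpi
Hunk 3: at line 8 remove [jsk,pyf,nye] add [joaoo,kckra,rvnc] -> 13 lines: lebn qhq ffxzs nxis gfgnq rtec tur pxlp joaoo kckra rvnc euc kpi

Answer: lebn
qhq
ffxzs
nxis
gfgnq
rtec
tur
pxlp
joaoo
kckra
rvnc
euc
kpi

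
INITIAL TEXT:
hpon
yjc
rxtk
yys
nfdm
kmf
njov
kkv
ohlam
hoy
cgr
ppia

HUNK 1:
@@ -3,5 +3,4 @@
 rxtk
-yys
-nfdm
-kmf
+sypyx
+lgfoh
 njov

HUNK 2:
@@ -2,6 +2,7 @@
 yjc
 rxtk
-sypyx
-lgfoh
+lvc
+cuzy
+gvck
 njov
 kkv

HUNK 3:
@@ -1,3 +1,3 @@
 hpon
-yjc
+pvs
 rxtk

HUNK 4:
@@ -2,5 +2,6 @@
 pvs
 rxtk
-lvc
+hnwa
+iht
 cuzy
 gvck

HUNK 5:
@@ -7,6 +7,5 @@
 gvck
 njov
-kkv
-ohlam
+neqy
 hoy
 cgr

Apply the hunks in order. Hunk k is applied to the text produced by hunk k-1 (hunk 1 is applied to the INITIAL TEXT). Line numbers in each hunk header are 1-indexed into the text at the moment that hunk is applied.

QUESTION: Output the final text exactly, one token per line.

Hunk 1: at line 3 remove [yys,nfdm,kmf] add [sypyx,lgfoh] -> 11 lines: hpon yjc rxtk sypyx lgfoh njov kkv ohlam hoy cgr ppia
Hunk 2: at line 2 remove [sypyx,lgfoh] add [lvc,cuzy,gvck] -> 12 lines: hpon yjc rxtk lvc cuzy gvck njov kkv ohlam hoy cgr ppia
Hunk 3: at line 1 remove [yjc] add [pvs] -> 12 lines: hpon pvs rxtk lvc cuzy gvck njov kkv ohlam hoy cgr ppia
Hunk 4: at line 2 remove [lvc] add [hnwa,iht] -> 13 lines: hpon pvs rxtk hnwa iht cuzy gvck njov kkv ohlam hoy cgr ppia
Hunk 5: at line 7 remove [kkv,ohlam] add [neqy] -> 12 lines: hpon pvs rxtk hnwa iht cuzy gvck njov neqy hoy cgr ppia

Answer: hpon
pvs
rxtk
hnwa
iht
cuzy
gvck
njov
neqy
hoy
cgr
ppia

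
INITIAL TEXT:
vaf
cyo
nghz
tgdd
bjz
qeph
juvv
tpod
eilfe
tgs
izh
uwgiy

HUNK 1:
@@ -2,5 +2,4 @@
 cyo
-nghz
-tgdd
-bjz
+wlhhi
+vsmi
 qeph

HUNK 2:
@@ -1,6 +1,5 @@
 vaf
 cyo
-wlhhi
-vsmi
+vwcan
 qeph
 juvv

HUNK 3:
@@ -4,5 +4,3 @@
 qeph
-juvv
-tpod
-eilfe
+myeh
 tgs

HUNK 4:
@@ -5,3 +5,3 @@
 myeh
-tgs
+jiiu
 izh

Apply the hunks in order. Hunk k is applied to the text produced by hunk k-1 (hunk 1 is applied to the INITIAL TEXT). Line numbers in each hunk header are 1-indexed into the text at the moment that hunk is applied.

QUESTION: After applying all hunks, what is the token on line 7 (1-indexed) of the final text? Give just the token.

Hunk 1: at line 2 remove [nghz,tgdd,bjz] add [wlhhi,vsmi] -> 11 lines: vaf cyo wlhhi vsmi qeph juvv tpod eilfe tgs izh uwgiy
Hunk 2: at line 1 remove [wlhhi,vsmi] add [vwcan] -> 10 lines: vaf cyo vwcan qeph juvv tpod eilfe tgs izh uwgiy
Hunk 3: at line 4 remove [juvv,tpod,eilfe] add [myeh] -> 8 lines: vaf cyo vwcan qeph myeh tgs izh uwgiy
Hunk 4: at line 5 remove [tgs] add [jiiu] -> 8 lines: vaf cyo vwcan qeph myeh jiiu izh uwgiy
Final line 7: izh

Answer: izh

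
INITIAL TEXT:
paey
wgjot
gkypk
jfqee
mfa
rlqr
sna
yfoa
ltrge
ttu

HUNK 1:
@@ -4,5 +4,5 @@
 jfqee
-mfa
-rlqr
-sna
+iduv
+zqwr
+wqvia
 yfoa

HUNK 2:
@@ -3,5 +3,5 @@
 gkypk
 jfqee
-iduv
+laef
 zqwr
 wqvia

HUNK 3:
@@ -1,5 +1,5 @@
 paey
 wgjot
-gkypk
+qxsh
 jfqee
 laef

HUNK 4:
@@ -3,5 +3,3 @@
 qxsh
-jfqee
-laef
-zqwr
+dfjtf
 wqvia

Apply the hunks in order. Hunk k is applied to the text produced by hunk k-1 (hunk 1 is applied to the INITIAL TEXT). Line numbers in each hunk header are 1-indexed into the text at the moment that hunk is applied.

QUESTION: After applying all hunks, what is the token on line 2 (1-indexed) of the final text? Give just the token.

Hunk 1: at line 4 remove [mfa,rlqr,sna] add [iduv,zqwr,wqvia] -> 10 lines: paey wgjot gkypk jfqee iduv zqwr wqvia yfoa ltrge ttu
Hunk 2: at line 3 remove [iduv] add [laef] -> 10 lines: paey wgjot gkypk jfqee laef zqwr wqvia yfoa ltrge ttu
Hunk 3: at line 1 remove [gkypk] add [qxsh] -> 10 lines: paey wgjot qxsh jfqee laef zqwr wqvia yfoa ltrge ttu
Hunk 4: at line 3 remove [jfqee,laef,zqwr] add [dfjtf] -> 8 lines: paey wgjot qxsh dfjtf wqvia yfoa ltrge ttu
Final line 2: wgjot

Answer: wgjot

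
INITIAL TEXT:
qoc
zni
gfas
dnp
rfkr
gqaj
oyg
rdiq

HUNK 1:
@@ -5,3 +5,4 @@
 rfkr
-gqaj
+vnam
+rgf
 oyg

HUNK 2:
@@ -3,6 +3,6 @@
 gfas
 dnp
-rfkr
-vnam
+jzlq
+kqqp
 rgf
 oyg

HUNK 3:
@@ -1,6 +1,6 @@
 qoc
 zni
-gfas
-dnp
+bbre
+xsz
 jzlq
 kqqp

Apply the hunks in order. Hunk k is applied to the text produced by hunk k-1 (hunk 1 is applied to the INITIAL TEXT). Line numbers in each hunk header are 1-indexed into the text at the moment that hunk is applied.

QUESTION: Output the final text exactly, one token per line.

Hunk 1: at line 5 remove [gqaj] add [vnam,rgf] -> 9 lines: qoc zni gfas dnp rfkr vnam rgf oyg rdiq
Hunk 2: at line 3 remove [rfkr,vnam] add [jzlq,kqqp] -> 9 lines: qoc zni gfas dnp jzlq kqqp rgf oyg rdiq
Hunk 3: at line 1 remove [gfas,dnp] add [bbre,xsz] -> 9 lines: qoc zni bbre xsz jzlq kqqp rgf oyg rdiq

Answer: qoc
zni
bbre
xsz
jzlq
kqqp
rgf
oyg
rdiq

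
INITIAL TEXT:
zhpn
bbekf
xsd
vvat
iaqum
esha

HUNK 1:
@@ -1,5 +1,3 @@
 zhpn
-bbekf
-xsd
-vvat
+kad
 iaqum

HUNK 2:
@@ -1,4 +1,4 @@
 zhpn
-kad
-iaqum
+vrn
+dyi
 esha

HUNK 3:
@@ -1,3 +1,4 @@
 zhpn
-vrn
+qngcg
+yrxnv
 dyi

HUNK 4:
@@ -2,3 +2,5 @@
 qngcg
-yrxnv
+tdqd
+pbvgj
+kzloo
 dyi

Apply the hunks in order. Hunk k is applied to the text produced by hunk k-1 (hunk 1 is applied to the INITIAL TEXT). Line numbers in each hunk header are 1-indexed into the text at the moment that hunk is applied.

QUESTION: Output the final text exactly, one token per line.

Hunk 1: at line 1 remove [bbekf,xsd,vvat] add [kad] -> 4 lines: zhpn kad iaqum esha
Hunk 2: at line 1 remove [kad,iaqum] add [vrn,dyi] -> 4 lines: zhpn vrn dyi esha
Hunk 3: at line 1 remove [vrn] add [qngcg,yrxnv] -> 5 lines: zhpn qngcg yrxnv dyi esha
Hunk 4: at line 2 remove [yrxnv] add [tdqd,pbvgj,kzloo] -> 7 lines: zhpn qngcg tdqd pbvgj kzloo dyi esha

Answer: zhpn
qngcg
tdqd
pbvgj
kzloo
dyi
esha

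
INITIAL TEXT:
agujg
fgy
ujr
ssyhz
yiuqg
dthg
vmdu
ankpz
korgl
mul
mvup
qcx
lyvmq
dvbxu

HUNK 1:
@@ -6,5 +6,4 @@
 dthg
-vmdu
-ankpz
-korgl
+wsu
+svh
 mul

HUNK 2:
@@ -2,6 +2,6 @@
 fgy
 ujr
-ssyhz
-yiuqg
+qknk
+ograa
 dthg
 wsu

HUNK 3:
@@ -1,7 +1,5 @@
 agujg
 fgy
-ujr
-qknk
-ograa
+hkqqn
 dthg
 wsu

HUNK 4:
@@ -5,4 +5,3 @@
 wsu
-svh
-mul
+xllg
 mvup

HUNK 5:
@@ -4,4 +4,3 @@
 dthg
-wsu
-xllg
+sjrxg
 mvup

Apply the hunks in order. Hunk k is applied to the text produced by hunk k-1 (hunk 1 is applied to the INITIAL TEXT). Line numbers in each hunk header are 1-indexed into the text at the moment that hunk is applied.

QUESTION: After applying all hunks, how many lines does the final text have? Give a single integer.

Hunk 1: at line 6 remove [vmdu,ankpz,korgl] add [wsu,svh] -> 13 lines: agujg fgy ujr ssyhz yiuqg dthg wsu svh mul mvup qcx lyvmq dvbxu
Hunk 2: at line 2 remove [ssyhz,yiuqg] add [qknk,ograa] -> 13 lines: agujg fgy ujr qknk ograa dthg wsu svh mul mvup qcx lyvmq dvbxu
Hunk 3: at line 1 remove [ujr,qknk,ograa] add [hkqqn] -> 11 lines: agujg fgy hkqqn dthg wsu svh mul mvup qcx lyvmq dvbxu
Hunk 4: at line 5 remove [svh,mul] add [xllg] -> 10 lines: agujg fgy hkqqn dthg wsu xllg mvup qcx lyvmq dvbxu
Hunk 5: at line 4 remove [wsu,xllg] add [sjrxg] -> 9 lines: agujg fgy hkqqn dthg sjrxg mvup qcx lyvmq dvbxu
Final line count: 9

Answer: 9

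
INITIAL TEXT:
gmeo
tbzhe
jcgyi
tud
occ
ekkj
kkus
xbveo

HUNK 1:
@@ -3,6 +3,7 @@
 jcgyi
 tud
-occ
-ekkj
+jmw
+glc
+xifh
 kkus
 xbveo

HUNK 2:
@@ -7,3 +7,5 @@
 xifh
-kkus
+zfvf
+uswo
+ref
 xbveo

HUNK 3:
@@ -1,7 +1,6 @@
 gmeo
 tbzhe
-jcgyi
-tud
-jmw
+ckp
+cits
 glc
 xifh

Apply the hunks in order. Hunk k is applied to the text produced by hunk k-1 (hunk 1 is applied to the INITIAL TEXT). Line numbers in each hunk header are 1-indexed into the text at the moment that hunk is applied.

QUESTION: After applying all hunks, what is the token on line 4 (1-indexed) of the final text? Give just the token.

Hunk 1: at line 3 remove [occ,ekkj] add [jmw,glc,xifh] -> 9 lines: gmeo tbzhe jcgyi tud jmw glc xifh kkus xbveo
Hunk 2: at line 7 remove [kkus] add [zfvf,uswo,ref] -> 11 lines: gmeo tbzhe jcgyi tud jmw glc xifh zfvf uswo ref xbveo
Hunk 3: at line 1 remove [jcgyi,tud,jmw] add [ckp,cits] -> 10 lines: gmeo tbzhe ckp cits glc xifh zfvf uswo ref xbveo
Final line 4: cits

Answer: cits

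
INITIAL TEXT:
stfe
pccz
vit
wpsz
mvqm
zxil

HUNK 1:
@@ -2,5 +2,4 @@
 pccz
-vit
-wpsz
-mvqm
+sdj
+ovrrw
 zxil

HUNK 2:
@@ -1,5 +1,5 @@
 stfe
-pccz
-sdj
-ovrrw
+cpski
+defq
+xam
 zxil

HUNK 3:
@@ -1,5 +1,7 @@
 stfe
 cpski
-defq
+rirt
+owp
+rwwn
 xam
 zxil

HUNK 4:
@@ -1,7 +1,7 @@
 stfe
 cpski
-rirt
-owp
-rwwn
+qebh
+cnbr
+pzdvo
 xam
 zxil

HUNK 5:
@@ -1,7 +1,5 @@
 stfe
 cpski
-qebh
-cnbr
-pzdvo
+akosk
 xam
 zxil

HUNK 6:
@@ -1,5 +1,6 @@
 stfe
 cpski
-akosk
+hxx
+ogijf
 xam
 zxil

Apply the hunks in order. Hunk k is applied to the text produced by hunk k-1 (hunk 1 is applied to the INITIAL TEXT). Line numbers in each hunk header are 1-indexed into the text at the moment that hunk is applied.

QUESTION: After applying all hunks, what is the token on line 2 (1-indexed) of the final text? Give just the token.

Hunk 1: at line 2 remove [vit,wpsz,mvqm] add [sdj,ovrrw] -> 5 lines: stfe pccz sdj ovrrw zxil
Hunk 2: at line 1 remove [pccz,sdj,ovrrw] add [cpski,defq,xam] -> 5 lines: stfe cpski defq xam zxil
Hunk 3: at line 1 remove [defq] add [rirt,owp,rwwn] -> 7 lines: stfe cpski rirt owp rwwn xam zxil
Hunk 4: at line 1 remove [rirt,owp,rwwn] add [qebh,cnbr,pzdvo] -> 7 lines: stfe cpski qebh cnbr pzdvo xam zxil
Hunk 5: at line 1 remove [qebh,cnbr,pzdvo] add [akosk] -> 5 lines: stfe cpski akosk xam zxil
Hunk 6: at line 1 remove [akosk] add [hxx,ogijf] -> 6 lines: stfe cpski hxx ogijf xam zxil
Final line 2: cpski

Answer: cpski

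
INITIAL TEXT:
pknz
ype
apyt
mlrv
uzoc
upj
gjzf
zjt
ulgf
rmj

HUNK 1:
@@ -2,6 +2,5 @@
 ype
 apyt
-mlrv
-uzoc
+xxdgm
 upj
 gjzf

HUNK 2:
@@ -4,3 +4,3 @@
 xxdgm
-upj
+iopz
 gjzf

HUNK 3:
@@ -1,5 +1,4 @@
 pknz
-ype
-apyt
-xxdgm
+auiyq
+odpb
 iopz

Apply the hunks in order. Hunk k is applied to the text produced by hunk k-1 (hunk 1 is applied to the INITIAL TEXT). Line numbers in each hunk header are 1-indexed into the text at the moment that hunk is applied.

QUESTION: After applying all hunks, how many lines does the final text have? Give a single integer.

Hunk 1: at line 2 remove [mlrv,uzoc] add [xxdgm] -> 9 lines: pknz ype apyt xxdgm upj gjzf zjt ulgf rmj
Hunk 2: at line 4 remove [upj] add [iopz] -> 9 lines: pknz ype apyt xxdgm iopz gjzf zjt ulgf rmj
Hunk 3: at line 1 remove [ype,apyt,xxdgm] add [auiyq,odpb] -> 8 lines: pknz auiyq odpb iopz gjzf zjt ulgf rmj
Final line count: 8

Answer: 8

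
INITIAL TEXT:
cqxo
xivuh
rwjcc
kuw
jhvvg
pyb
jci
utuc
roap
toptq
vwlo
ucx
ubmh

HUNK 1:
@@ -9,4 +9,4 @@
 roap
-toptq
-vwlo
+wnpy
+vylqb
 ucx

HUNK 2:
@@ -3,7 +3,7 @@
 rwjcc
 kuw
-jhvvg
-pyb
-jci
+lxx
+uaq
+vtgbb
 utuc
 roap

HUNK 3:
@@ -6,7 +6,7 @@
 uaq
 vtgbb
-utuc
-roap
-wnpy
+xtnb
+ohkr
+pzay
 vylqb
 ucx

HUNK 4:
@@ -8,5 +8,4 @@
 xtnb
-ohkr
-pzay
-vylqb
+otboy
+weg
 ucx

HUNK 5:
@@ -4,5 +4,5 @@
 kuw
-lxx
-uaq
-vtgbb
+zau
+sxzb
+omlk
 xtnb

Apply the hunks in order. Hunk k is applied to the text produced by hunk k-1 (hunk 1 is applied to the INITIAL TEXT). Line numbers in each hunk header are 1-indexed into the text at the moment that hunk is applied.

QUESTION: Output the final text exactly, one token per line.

Answer: cqxo
xivuh
rwjcc
kuw
zau
sxzb
omlk
xtnb
otboy
weg
ucx
ubmh

Derivation:
Hunk 1: at line 9 remove [toptq,vwlo] add [wnpy,vylqb] -> 13 lines: cqxo xivuh rwjcc kuw jhvvg pyb jci utuc roap wnpy vylqb ucx ubmh
Hunk 2: at line 3 remove [jhvvg,pyb,jci] add [lxx,uaq,vtgbb] -> 13 lines: cqxo xivuh rwjcc kuw lxx uaq vtgbb utuc roap wnpy vylqb ucx ubmh
Hunk 3: at line 6 remove [utuc,roap,wnpy] add [xtnb,ohkr,pzay] -> 13 lines: cqxo xivuh rwjcc kuw lxx uaq vtgbb xtnb ohkr pzay vylqb ucx ubmh
Hunk 4: at line 8 remove [ohkr,pzay,vylqb] add [otboy,weg] -> 12 lines: cqxo xivuh rwjcc kuw lxx uaq vtgbb xtnb otboy weg ucx ubmh
Hunk 5: at line 4 remove [lxx,uaq,vtgbb] add [zau,sxzb,omlk] -> 12 lines: cqxo xivuh rwjcc kuw zau sxzb omlk xtnb otboy weg ucx ubmh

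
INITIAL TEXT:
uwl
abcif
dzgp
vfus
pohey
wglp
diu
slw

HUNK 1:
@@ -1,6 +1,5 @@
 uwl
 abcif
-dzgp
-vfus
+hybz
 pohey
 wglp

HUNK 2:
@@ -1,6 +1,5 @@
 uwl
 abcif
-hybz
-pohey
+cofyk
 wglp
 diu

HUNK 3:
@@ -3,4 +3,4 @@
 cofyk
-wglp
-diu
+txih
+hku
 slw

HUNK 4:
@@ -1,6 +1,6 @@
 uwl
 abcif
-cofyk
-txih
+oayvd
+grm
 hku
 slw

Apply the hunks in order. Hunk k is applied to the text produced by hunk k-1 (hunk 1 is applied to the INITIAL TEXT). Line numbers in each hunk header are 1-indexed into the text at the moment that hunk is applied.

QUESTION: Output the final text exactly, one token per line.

Hunk 1: at line 1 remove [dzgp,vfus] add [hybz] -> 7 lines: uwl abcif hybz pohey wglp diu slw
Hunk 2: at line 1 remove [hybz,pohey] add [cofyk] -> 6 lines: uwl abcif cofyk wglp diu slw
Hunk 3: at line 3 remove [wglp,diu] add [txih,hku] -> 6 lines: uwl abcif cofyk txih hku slw
Hunk 4: at line 1 remove [cofyk,txih] add [oayvd,grm] -> 6 lines: uwl abcif oayvd grm hku slw

Answer: uwl
abcif
oayvd
grm
hku
slw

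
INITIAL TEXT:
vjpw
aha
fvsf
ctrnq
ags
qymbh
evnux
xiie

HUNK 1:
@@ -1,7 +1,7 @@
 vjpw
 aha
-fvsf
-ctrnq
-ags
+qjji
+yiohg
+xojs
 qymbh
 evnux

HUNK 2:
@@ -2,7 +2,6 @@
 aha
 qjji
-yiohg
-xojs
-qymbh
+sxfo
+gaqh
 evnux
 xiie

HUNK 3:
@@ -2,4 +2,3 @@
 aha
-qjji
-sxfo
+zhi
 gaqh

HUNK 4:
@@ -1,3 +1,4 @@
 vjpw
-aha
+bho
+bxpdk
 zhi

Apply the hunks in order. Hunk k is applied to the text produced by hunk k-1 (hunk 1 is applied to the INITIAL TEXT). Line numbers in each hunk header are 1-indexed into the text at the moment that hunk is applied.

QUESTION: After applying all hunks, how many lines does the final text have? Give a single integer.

Answer: 7

Derivation:
Hunk 1: at line 1 remove [fvsf,ctrnq,ags] add [qjji,yiohg,xojs] -> 8 lines: vjpw aha qjji yiohg xojs qymbh evnux xiie
Hunk 2: at line 2 remove [yiohg,xojs,qymbh] add [sxfo,gaqh] -> 7 lines: vjpw aha qjji sxfo gaqh evnux xiie
Hunk 3: at line 2 remove [qjji,sxfo] add [zhi] -> 6 lines: vjpw aha zhi gaqh evnux xiie
Hunk 4: at line 1 remove [aha] add [bho,bxpdk] -> 7 lines: vjpw bho bxpdk zhi gaqh evnux xiie
Final line count: 7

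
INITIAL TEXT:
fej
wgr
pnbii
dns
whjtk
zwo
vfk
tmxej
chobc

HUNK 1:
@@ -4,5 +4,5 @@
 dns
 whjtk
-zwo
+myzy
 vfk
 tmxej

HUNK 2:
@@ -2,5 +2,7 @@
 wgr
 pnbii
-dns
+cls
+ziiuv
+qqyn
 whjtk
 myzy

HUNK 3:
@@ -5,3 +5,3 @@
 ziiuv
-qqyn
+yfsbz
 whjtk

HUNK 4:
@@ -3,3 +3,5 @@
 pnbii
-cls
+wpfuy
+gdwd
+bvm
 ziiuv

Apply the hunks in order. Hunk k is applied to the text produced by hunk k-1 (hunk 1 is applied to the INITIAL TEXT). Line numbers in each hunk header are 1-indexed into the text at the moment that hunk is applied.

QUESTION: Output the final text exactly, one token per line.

Answer: fej
wgr
pnbii
wpfuy
gdwd
bvm
ziiuv
yfsbz
whjtk
myzy
vfk
tmxej
chobc

Derivation:
Hunk 1: at line 4 remove [zwo] add [myzy] -> 9 lines: fej wgr pnbii dns whjtk myzy vfk tmxej chobc
Hunk 2: at line 2 remove [dns] add [cls,ziiuv,qqyn] -> 11 lines: fej wgr pnbii cls ziiuv qqyn whjtk myzy vfk tmxej chobc
Hunk 3: at line 5 remove [qqyn] add [yfsbz] -> 11 lines: fej wgr pnbii cls ziiuv yfsbz whjtk myzy vfk tmxej chobc
Hunk 4: at line 3 remove [cls] add [wpfuy,gdwd,bvm] -> 13 lines: fej wgr pnbii wpfuy gdwd bvm ziiuv yfsbz whjtk myzy vfk tmxej chobc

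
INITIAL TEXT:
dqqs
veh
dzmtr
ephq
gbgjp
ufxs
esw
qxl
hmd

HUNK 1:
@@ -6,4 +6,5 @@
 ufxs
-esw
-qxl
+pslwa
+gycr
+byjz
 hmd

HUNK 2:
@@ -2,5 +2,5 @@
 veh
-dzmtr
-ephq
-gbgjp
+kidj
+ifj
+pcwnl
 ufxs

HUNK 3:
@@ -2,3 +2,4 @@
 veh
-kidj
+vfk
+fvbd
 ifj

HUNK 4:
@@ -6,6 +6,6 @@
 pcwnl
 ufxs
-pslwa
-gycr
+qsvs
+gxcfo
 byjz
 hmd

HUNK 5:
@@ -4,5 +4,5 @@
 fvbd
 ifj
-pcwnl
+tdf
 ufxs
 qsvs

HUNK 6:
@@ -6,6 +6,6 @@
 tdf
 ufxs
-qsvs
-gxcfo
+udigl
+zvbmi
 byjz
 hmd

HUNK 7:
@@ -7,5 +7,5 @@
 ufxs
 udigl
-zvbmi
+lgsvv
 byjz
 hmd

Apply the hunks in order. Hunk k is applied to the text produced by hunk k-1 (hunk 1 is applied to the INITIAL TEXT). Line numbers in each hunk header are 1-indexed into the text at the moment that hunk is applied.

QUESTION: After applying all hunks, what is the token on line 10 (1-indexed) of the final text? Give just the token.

Hunk 1: at line 6 remove [esw,qxl] add [pslwa,gycr,byjz] -> 10 lines: dqqs veh dzmtr ephq gbgjp ufxs pslwa gycr byjz hmd
Hunk 2: at line 2 remove [dzmtr,ephq,gbgjp] add [kidj,ifj,pcwnl] -> 10 lines: dqqs veh kidj ifj pcwnl ufxs pslwa gycr byjz hmd
Hunk 3: at line 2 remove [kidj] add [vfk,fvbd] -> 11 lines: dqqs veh vfk fvbd ifj pcwnl ufxs pslwa gycr byjz hmd
Hunk 4: at line 6 remove [pslwa,gycr] add [qsvs,gxcfo] -> 11 lines: dqqs veh vfk fvbd ifj pcwnl ufxs qsvs gxcfo byjz hmd
Hunk 5: at line 4 remove [pcwnl] add [tdf] -> 11 lines: dqqs veh vfk fvbd ifj tdf ufxs qsvs gxcfo byjz hmd
Hunk 6: at line 6 remove [qsvs,gxcfo] add [udigl,zvbmi] -> 11 lines: dqqs veh vfk fvbd ifj tdf ufxs udigl zvbmi byjz hmd
Hunk 7: at line 7 remove [zvbmi] add [lgsvv] -> 11 lines: dqqs veh vfk fvbd ifj tdf ufxs udigl lgsvv byjz hmd
Final line 10: byjz

Answer: byjz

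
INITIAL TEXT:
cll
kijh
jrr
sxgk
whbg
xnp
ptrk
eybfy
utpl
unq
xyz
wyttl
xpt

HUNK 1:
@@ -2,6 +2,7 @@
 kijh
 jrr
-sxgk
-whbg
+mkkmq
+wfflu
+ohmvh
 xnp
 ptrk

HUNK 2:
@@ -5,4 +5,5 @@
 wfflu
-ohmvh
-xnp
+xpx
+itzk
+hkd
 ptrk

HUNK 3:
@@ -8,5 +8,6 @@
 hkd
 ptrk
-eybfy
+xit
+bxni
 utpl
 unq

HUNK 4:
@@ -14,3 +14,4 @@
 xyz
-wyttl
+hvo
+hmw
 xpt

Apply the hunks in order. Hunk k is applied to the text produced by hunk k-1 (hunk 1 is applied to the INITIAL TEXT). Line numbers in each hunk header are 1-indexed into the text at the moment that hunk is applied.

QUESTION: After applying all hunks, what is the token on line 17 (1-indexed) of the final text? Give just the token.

Hunk 1: at line 2 remove [sxgk,whbg] add [mkkmq,wfflu,ohmvh] -> 14 lines: cll kijh jrr mkkmq wfflu ohmvh xnp ptrk eybfy utpl unq xyz wyttl xpt
Hunk 2: at line 5 remove [ohmvh,xnp] add [xpx,itzk,hkd] -> 15 lines: cll kijh jrr mkkmq wfflu xpx itzk hkd ptrk eybfy utpl unq xyz wyttl xpt
Hunk 3: at line 8 remove [eybfy] add [xit,bxni] -> 16 lines: cll kijh jrr mkkmq wfflu xpx itzk hkd ptrk xit bxni utpl unq xyz wyttl xpt
Hunk 4: at line 14 remove [wyttl] add [hvo,hmw] -> 17 lines: cll kijh jrr mkkmq wfflu xpx itzk hkd ptrk xit bxni utpl unq xyz hvo hmw xpt
Final line 17: xpt

Answer: xpt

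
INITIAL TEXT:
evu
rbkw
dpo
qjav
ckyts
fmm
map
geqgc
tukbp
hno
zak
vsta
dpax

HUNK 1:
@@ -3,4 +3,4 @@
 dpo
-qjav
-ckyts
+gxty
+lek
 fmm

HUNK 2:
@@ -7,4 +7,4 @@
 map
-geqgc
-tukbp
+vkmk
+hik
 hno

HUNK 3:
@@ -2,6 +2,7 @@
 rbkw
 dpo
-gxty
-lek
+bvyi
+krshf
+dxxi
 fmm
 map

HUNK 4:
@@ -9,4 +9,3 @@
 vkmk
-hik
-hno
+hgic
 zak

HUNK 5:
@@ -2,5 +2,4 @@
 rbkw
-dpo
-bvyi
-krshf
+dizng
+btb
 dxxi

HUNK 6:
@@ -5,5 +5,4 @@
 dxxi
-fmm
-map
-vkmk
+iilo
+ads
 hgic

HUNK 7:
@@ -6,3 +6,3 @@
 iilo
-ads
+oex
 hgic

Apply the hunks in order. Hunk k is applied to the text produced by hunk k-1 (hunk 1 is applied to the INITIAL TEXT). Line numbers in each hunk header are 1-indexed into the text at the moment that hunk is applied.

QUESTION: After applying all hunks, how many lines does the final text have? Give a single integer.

Hunk 1: at line 3 remove [qjav,ckyts] add [gxty,lek] -> 13 lines: evu rbkw dpo gxty lek fmm map geqgc tukbp hno zak vsta dpax
Hunk 2: at line 7 remove [geqgc,tukbp] add [vkmk,hik] -> 13 lines: evu rbkw dpo gxty lek fmm map vkmk hik hno zak vsta dpax
Hunk 3: at line 2 remove [gxty,lek] add [bvyi,krshf,dxxi] -> 14 lines: evu rbkw dpo bvyi krshf dxxi fmm map vkmk hik hno zak vsta dpax
Hunk 4: at line 9 remove [hik,hno] add [hgic] -> 13 lines: evu rbkw dpo bvyi krshf dxxi fmm map vkmk hgic zak vsta dpax
Hunk 5: at line 2 remove [dpo,bvyi,krshf] add [dizng,btb] -> 12 lines: evu rbkw dizng btb dxxi fmm map vkmk hgic zak vsta dpax
Hunk 6: at line 5 remove [fmm,map,vkmk] add [iilo,ads] -> 11 lines: evu rbkw dizng btb dxxi iilo ads hgic zak vsta dpax
Hunk 7: at line 6 remove [ads] add [oex] -> 11 lines: evu rbkw dizng btb dxxi iilo oex hgic zak vsta dpax
Final line count: 11

Answer: 11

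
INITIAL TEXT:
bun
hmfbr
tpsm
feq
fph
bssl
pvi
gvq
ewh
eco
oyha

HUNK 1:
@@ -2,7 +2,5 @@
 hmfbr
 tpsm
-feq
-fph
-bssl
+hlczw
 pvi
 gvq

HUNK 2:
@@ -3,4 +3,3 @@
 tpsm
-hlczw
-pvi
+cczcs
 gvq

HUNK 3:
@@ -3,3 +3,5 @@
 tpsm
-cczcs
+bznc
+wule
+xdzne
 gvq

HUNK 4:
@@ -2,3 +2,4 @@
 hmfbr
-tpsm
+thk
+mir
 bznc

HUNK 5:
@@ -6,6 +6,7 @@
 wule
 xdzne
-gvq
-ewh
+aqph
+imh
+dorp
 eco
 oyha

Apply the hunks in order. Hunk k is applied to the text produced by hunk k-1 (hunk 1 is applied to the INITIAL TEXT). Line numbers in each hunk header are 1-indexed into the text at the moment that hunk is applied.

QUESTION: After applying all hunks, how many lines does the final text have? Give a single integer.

Answer: 12

Derivation:
Hunk 1: at line 2 remove [feq,fph,bssl] add [hlczw] -> 9 lines: bun hmfbr tpsm hlczw pvi gvq ewh eco oyha
Hunk 2: at line 3 remove [hlczw,pvi] add [cczcs] -> 8 lines: bun hmfbr tpsm cczcs gvq ewh eco oyha
Hunk 3: at line 3 remove [cczcs] add [bznc,wule,xdzne] -> 10 lines: bun hmfbr tpsm bznc wule xdzne gvq ewh eco oyha
Hunk 4: at line 2 remove [tpsm] add [thk,mir] -> 11 lines: bun hmfbr thk mir bznc wule xdzne gvq ewh eco oyha
Hunk 5: at line 6 remove [gvq,ewh] add [aqph,imh,dorp] -> 12 lines: bun hmfbr thk mir bznc wule xdzne aqph imh dorp eco oyha
Final line count: 12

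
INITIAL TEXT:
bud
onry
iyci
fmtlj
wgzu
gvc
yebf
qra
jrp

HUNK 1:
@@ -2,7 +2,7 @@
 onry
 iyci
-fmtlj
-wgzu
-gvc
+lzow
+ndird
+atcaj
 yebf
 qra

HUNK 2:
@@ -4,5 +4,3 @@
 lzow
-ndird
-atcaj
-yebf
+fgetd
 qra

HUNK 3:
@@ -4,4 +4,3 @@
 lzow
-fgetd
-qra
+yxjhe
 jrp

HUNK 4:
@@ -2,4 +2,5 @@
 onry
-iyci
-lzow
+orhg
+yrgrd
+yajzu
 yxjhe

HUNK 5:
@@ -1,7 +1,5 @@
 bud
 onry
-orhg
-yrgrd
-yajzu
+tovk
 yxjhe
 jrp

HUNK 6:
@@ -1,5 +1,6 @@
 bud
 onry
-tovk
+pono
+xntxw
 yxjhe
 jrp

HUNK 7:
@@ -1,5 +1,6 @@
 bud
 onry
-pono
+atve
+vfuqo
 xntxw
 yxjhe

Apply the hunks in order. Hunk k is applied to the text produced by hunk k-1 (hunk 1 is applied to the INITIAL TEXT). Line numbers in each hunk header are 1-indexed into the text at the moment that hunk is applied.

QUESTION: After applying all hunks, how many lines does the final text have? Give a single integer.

Answer: 7

Derivation:
Hunk 1: at line 2 remove [fmtlj,wgzu,gvc] add [lzow,ndird,atcaj] -> 9 lines: bud onry iyci lzow ndird atcaj yebf qra jrp
Hunk 2: at line 4 remove [ndird,atcaj,yebf] add [fgetd] -> 7 lines: bud onry iyci lzow fgetd qra jrp
Hunk 3: at line 4 remove [fgetd,qra] add [yxjhe] -> 6 lines: bud onry iyci lzow yxjhe jrp
Hunk 4: at line 2 remove [iyci,lzow] add [orhg,yrgrd,yajzu] -> 7 lines: bud onry orhg yrgrd yajzu yxjhe jrp
Hunk 5: at line 1 remove [orhg,yrgrd,yajzu] add [tovk] -> 5 lines: bud onry tovk yxjhe jrp
Hunk 6: at line 1 remove [tovk] add [pono,xntxw] -> 6 lines: bud onry pono xntxw yxjhe jrp
Hunk 7: at line 1 remove [pono] add [atve,vfuqo] -> 7 lines: bud onry atve vfuqo xntxw yxjhe jrp
Final line count: 7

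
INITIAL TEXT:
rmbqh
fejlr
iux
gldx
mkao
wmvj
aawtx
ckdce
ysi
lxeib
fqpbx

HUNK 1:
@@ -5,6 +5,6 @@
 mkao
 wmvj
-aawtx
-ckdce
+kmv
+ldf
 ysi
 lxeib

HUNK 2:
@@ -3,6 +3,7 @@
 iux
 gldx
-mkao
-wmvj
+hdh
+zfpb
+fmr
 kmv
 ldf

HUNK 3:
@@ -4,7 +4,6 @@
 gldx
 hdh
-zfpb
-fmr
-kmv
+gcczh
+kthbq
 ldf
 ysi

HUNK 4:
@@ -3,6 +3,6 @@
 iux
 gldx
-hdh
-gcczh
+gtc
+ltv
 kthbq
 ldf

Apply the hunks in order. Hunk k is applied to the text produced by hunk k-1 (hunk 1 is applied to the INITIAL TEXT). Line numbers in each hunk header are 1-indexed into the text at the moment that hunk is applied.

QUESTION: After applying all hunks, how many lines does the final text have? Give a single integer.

Answer: 11

Derivation:
Hunk 1: at line 5 remove [aawtx,ckdce] add [kmv,ldf] -> 11 lines: rmbqh fejlr iux gldx mkao wmvj kmv ldf ysi lxeib fqpbx
Hunk 2: at line 3 remove [mkao,wmvj] add [hdh,zfpb,fmr] -> 12 lines: rmbqh fejlr iux gldx hdh zfpb fmr kmv ldf ysi lxeib fqpbx
Hunk 3: at line 4 remove [zfpb,fmr,kmv] add [gcczh,kthbq] -> 11 lines: rmbqh fejlr iux gldx hdh gcczh kthbq ldf ysi lxeib fqpbx
Hunk 4: at line 3 remove [hdh,gcczh] add [gtc,ltv] -> 11 lines: rmbqh fejlr iux gldx gtc ltv kthbq ldf ysi lxeib fqpbx
Final line count: 11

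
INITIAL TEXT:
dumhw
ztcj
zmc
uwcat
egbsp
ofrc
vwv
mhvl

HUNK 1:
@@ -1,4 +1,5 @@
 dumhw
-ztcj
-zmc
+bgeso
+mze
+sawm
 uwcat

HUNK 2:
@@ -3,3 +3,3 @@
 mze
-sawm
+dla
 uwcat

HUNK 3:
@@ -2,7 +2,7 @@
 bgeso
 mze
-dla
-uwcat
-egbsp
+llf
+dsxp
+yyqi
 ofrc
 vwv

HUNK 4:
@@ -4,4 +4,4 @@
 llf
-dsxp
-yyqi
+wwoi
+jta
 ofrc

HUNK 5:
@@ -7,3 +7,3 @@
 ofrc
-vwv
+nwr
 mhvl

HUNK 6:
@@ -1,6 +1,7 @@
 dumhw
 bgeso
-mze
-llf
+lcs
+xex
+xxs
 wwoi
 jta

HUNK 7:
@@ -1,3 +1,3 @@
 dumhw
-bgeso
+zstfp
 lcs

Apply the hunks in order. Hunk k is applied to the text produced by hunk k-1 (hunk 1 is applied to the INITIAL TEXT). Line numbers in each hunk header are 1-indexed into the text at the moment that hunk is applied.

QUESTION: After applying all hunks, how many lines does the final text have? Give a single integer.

Hunk 1: at line 1 remove [ztcj,zmc] add [bgeso,mze,sawm] -> 9 lines: dumhw bgeso mze sawm uwcat egbsp ofrc vwv mhvl
Hunk 2: at line 3 remove [sawm] add [dla] -> 9 lines: dumhw bgeso mze dla uwcat egbsp ofrc vwv mhvl
Hunk 3: at line 2 remove [dla,uwcat,egbsp] add [llf,dsxp,yyqi] -> 9 lines: dumhw bgeso mze llf dsxp yyqi ofrc vwv mhvl
Hunk 4: at line 4 remove [dsxp,yyqi] add [wwoi,jta] -> 9 lines: dumhw bgeso mze llf wwoi jta ofrc vwv mhvl
Hunk 5: at line 7 remove [vwv] add [nwr] -> 9 lines: dumhw bgeso mze llf wwoi jta ofrc nwr mhvl
Hunk 6: at line 1 remove [mze,llf] add [lcs,xex,xxs] -> 10 lines: dumhw bgeso lcs xex xxs wwoi jta ofrc nwr mhvl
Hunk 7: at line 1 remove [bgeso] add [zstfp] -> 10 lines: dumhw zstfp lcs xex xxs wwoi jta ofrc nwr mhvl
Final line count: 10

Answer: 10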